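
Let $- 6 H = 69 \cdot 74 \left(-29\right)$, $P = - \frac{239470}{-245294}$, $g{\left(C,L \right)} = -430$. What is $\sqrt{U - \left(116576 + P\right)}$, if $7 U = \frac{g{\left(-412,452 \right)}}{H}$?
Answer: $\frac{i \sqrt{444825433814964311279}}{61771537} \approx 341.43 i$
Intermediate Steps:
$P = \frac{17105}{17521}$ ($P = \left(-239470\right) \left(- \frac{1}{245294}\right) = \frac{17105}{17521} \approx 0.97626$)
$H = 24679$ ($H = - \frac{69 \cdot 74 \left(-29\right)}{6} = - \frac{5106 \left(-29\right)}{6} = \left(- \frac{1}{6}\right) \left(-148074\right) = 24679$)
$U = - \frac{430}{172753}$ ($U = \frac{\left(-430\right) \frac{1}{24679}}{7} = \frac{1}{7} \left(- \frac{430}{24679}\right) = - \frac{430}{172753} \approx -0.0024891$)
$\sqrt{U - \left(116576 + P\right)} = \sqrt{- \frac{430}{172753} - \frac{2042545201}{17521}} = \sqrt{- \frac{7201139155967}{61771537}} = \frac{i \sqrt{444825433814964311279}}{61771537}$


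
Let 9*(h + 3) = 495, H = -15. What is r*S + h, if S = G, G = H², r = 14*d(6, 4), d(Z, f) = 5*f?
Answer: 63052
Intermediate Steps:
h = 52 (h = -3 + (⅑)*495 = -3 + 55 = 52)
r = 280 (r = 14*(5*4) = 14*20 = 280)
G = 225 (G = (-15)² = 225)
S = 225
r*S + h = 280*225 + 52 = 63000 + 52 = 63052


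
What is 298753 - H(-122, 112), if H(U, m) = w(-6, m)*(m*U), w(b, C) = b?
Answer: 216769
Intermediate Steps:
H(U, m) = -6*U*m (H(U, m) = -6*m*U = -6*U*m)
298753 - H(-122, 112) = 298753 - (-6)*(-122)*112 = 298753 - 1*81984 = 298753 - 81984 = 216769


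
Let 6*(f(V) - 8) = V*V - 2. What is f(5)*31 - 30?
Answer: 2021/6 ≈ 336.83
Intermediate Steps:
f(V) = 23/3 + V**2/6 (f(V) = 8 + (V*V - 2)/6 = 8 + (V**2 - 2)/6 = 8 + (-2 + V**2)/6 = 8 + (-1/3 + V**2/6) = 23/3 + V**2/6)
f(5)*31 - 30 = (23/3 + (1/6)*5**2)*31 - 30 = (23/3 + (1/6)*25)*31 - 30 = (23/3 + 25/6)*31 - 30 = (71/6)*31 - 30 = 2201/6 - 30 = 2021/6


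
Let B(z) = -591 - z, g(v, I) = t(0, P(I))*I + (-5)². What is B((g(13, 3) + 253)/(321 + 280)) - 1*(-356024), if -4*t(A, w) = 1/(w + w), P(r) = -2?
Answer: 3417839277/9616 ≈ 3.5543e+5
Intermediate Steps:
t(A, w) = -1/(8*w) (t(A, w) = -1/(4*(w + w)) = -1/(2*w)/4 = -1/(8*w))
g(v, I) = 25 + I/16 (g(v, I) = (-⅛/(-2))*I + (-5)² = (-⅛*(-½))*I + 25 = I/16 + 25 = 25 + I/16)
B((g(13, 3) + 253)/(321 + 280)) - 1*(-356024) = (-591 - ((25 + (1/16)*3) + 253)/(321 + 280)) - 1*(-356024) = (-591 - ((25 + 3/16) + 253)/601) + 356024 = (-591 - (403/16 + 253)/601) + 356024 = (-591 - 4451/(16*601)) + 356024 = (-591 - 1*4451/9616) + 356024 = (-591 - 4451/9616) + 356024 = -5687507/9616 + 356024 = 3417839277/9616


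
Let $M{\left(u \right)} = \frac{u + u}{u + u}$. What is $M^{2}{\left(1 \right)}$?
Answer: $1$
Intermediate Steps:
$M{\left(u \right)} = 1$ ($M{\left(u \right)} = \frac{2 u}{2 u} = 2 u \frac{1}{2 u} = 1$)
$M^{2}{\left(1 \right)} = 1^{2} = 1$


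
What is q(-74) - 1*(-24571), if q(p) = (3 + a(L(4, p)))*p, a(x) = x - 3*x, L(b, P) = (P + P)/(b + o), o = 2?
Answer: 62095/3 ≈ 20698.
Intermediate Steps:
L(b, P) = 2*P/(2 + b) (L(b, P) = (P + P)/(b + 2) = (2*P)/(2 + b) = 2*P/(2 + b))
a(x) = -2*x
q(p) = p*(3 - 2*p/3) (q(p) = (3 - 4*p/(2 + 4))*p = (3 - 4*p/6)*p = (3 - 2*p/3)*p = p*(3 - 2*p/3))
q(-74) - 1*(-24571) = (1/3)*(-74)*(9 - 2*(-74)) - 1*(-24571) = (1/3)*(-74)*(9 + 148) + 24571 = (1/3)*(-74)*157 + 24571 = -11618/3 + 24571 = 62095/3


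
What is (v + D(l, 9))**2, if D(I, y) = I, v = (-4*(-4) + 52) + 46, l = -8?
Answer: 11236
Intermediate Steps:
v = 114 (v = (16 + 52) + 46 = 68 + 46 = 114)
(v + D(l, 9))**2 = (114 - 8)**2 = 106**2 = 11236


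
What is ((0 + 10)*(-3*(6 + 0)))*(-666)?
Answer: 119880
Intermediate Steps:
((0 + 10)*(-3*(6 + 0)))*(-666) = (10*(-3*6))*(-666) = (10*(-18))*(-666) = -180*(-666) = 119880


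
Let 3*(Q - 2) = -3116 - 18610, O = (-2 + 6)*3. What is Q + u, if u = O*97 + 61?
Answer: -6015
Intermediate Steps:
O = 12 (O = 4*3 = 12)
u = 1225 (u = 12*97 + 61 = 1164 + 61 = 1225)
Q = -7240 (Q = 2 + (-3116 - 18610)/3 = 2 + (⅓)*(-21726) = 2 - 7242 = -7240)
Q + u = -7240 + 1225 = -6015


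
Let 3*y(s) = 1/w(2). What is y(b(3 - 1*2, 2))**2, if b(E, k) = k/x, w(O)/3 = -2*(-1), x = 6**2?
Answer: 1/324 ≈ 0.0030864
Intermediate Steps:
x = 36
w(O) = 6 (w(O) = 3*(-2*(-1)) = 3*2 = 6)
b(E, k) = k/36
y(s) = 1/18 (y(s) = (1/3)/6 = (1/3)*(1/6) = 1/18)
y(b(3 - 1*2, 2))**2 = (1/18)**2 = 1/324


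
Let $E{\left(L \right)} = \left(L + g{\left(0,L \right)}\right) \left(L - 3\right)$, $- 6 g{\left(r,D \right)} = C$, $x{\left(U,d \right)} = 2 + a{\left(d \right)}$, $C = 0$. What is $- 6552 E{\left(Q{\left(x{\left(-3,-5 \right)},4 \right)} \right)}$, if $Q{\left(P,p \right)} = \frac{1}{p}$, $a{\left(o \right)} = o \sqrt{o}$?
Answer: $\frac{9009}{2} \approx 4504.5$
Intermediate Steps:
$a{\left(o \right)} = o^{\frac{3}{2}}$
$x{\left(U,d \right)} = 2 + d^{\frac{3}{2}}$
$g{\left(r,D \right)} = 0$ ($g{\left(r,D \right)} = \left(- \frac{1}{6}\right) 0 = 0$)
$E{\left(L \right)} = L \left(-3 + L\right)$ ($E{\left(L \right)} = \left(L + 0\right) \left(L - 3\right) = L \left(-3 + L\right)$)
$- 6552 E{\left(Q{\left(x{\left(-3,-5 \right)},4 \right)} \right)} = - 6552 \frac{-3 + \frac{1}{4}}{4} = - 6552 \cdot \frac{1}{4} \left(- \frac{11}{4}\right) = \left(-6552\right) \left(- \frac{11}{16}\right) = \frac{9009}{2}$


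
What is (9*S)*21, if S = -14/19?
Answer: -2646/19 ≈ -139.26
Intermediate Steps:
S = -14/19 (S = -14*1/19 = -14/19 ≈ -0.73684)
(9*S)*21 = (9*(-14/19))*21 = -126/19*21 = -2646/19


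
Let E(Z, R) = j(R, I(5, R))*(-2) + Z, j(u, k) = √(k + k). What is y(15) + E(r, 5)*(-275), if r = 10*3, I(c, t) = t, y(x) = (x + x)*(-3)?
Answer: -8340 + 550*√10 ≈ -6600.8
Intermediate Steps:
y(x) = -6*x (y(x) = (2*x)*(-3) = -6*x)
r = 30
j(u, k) = √2*√k (j(u, k) = √(2*k) = √2*√k)
E(Z, R) = Z - 2*√2*√R (E(Z, R) = (√2*√R)*(-2) + Z = -2*√2*√R + Z = Z - 2*√2*√R)
y(15) + E(r, 5)*(-275) = -6*15 + (30 - 2*√2*√5)*(-275) = -90 + (30 - 2*√10)*(-275) = -90 + (-8250 + 550*√10) = -8340 + 550*√10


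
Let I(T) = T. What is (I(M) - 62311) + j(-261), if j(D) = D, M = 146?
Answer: -62426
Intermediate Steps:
(I(M) - 62311) + j(-261) = (146 - 62311) - 261 = -62165 - 261 = -62426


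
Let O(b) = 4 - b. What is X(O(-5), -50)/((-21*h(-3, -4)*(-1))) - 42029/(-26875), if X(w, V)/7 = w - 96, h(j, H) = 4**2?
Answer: -106911/430000 ≈ -0.24863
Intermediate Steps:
h(j, H) = 16
X(w, V) = -672 + 7*w (X(w, V) = 7*(w - 96) = 7*(-96 + w) = -672 + 7*w)
X(O(-5), -50)/((-21*h(-3, -4)*(-1))) - 42029/(-26875) = (-672 + 7*(4 - 1*(-5)))/((-21*16*(-1))) - 42029/(-26875) = (-672 + 7*(4 + 5))/((-336*(-1))) - 42029*(-1/26875) = (-672 + 7*9)/336 + 42029/26875 = (-672 + 63)*(1/336) + 42029/26875 = -609*1/336 + 42029/26875 = -29/16 + 42029/26875 = -106911/430000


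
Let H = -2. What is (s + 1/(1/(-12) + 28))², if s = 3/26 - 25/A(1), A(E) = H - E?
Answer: 49151333401/682776900 ≈ 71.987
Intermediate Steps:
A(E) = -2 - E
s = 659/78 (s = 3/26 - 25/(-2 - 1*1) = 3*(1/26) - 25/(-2 - 1) = 3/26 - 25/(-3) = 3/26 - 25*(-⅓) = 3/26 + 25/3 = 659/78 ≈ 8.4487)
(s + 1/(1/(-12) + 28))² = (659/78 + 1/(1/(-12) + 28))² = (659/78 + 1/(-1/12 + 28))² = (659/78 + 1/(335/12))² = (659/78 + 12/335)² = (221701/26130)² = 49151333401/682776900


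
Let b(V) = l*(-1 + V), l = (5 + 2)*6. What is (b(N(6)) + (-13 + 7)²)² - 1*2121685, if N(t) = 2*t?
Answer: -1873681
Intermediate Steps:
l = 42 (l = 7*6 = 42)
b(V) = -42 + 42*V (b(V) = 42*(-1 + V) = -42 + 42*V)
(b(N(6)) + (-13 + 7)²)² - 1*2121685 = ((-42 + 42*(2*6)) + (-13 + 7)²)² - 1*2121685 = ((-42 + 42*12) + (-6)²)² - 2121685 = ((-42 + 504) + 36)² - 2121685 = (462 + 36)² - 2121685 = 498² - 2121685 = 248004 - 2121685 = -1873681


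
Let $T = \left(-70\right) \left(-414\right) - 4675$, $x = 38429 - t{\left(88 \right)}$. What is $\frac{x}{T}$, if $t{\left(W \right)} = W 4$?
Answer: $\frac{38077}{24305} \approx 1.5666$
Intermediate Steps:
$t{\left(W \right)} = 4 W$
$x = 38077$ ($x = 38429 - 4 \cdot 88 = 38429 - 352 = 38077$)
$T = 24305$ ($T = 28980 - 4675 = 24305$)
$\frac{x}{T} = \frac{38077}{24305}$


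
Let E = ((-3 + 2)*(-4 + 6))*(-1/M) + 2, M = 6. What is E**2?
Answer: 49/9 ≈ 5.4444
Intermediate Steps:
E = 7/3 (E = ((-3 + 2)*(-4 + 6))*(-1/6) + 2 = (-1*2)*(-1*1/6) + 2 = -2*(-1/6) + 2 = 1/3 + 2 = 7/3 ≈ 2.3333)
E**2 = (7/3)**2 = 49/9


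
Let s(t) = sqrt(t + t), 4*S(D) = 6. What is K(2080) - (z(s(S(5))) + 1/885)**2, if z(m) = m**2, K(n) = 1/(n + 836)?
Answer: -2285517839/253764900 ≈ -9.0064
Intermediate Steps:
K(n) = 1/(836 + n)
S(D) = 3/2 (S(D) = (1/4)*6 = 3/2)
s(t) = sqrt(2)*sqrt(t) (s(t) = sqrt(2*t) = sqrt(2)*sqrt(t))
K(2080) - (z(s(S(5))) + 1/885)**2 = 1/(836 + 2080) - ((sqrt(2)*sqrt(3/2))**2 + 1/885)**2 = 1/2916 - ((sqrt(2)*(sqrt(6)/2))**2 + 1/885)**2 = 1/2916 - ((sqrt(3))**2 + 1/885)**2 = 1/2916 - (3 + 1/885)**2 = 1/2916 - (2656/885)**2 = 1/2916 - 1*7054336/783225 = 1/2916 - 7054336/783225 = -2285517839/253764900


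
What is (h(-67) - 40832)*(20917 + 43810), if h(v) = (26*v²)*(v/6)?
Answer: -261006125705/3 ≈ -8.7002e+10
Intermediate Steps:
h(v) = 13*v³/3 (h(v) = (26*v²)*(v*(⅙)) = (26*v²)*(v/6) = 13*v³/3)
(h(-67) - 40832)*(20917 + 43810) = ((13/3)*(-67)³ - 40832)*(20917 + 43810) = ((13/3)*(-300763) - 40832)*64727 = (-3909919/3 - 40832)*64727 = -4032415/3*64727 = -261006125705/3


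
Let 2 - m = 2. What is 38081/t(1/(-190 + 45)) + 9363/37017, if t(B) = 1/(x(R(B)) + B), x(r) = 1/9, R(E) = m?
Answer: 7100883481/1789155 ≈ 3968.8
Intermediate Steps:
m = 0 (m = 2 - 1*2 = 2 - 2 = 0)
R(E) = 0
x(r) = ⅑
t(B) = 1/(⅑ + B)
38081/t(1/(-190 + 45)) + 9363/37017 = 38081/((9/(1 + 9/(-190 + 45)))) + 9363/37017 = 38081/((9/(1 + 9/(-145)))) + 9363*(1/37017) = 38081/((9/(1 + 9*(-1/145)))) + 3121/12339 = 38081/((9/(1 - 9/145))) + 3121/12339 = 38081/((9/(136/145))) + 3121/12339 = 38081/((9*(145/136))) + 3121/12339 = 38081/(1305/136) + 3121/12339 = 38081*(136/1305) + 3121/12339 = 5179016/1305 + 3121/12339 = 7100883481/1789155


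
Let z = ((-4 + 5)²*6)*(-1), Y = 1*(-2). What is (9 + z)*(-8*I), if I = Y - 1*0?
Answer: 48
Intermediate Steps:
Y = -2
z = -6 (z = (1²*6)*(-1) = (1*6)*(-1) = 6*(-1) = -6)
I = -2 (I = -2 - 1*0 = -2 + 0 = -2)
(9 + z)*(-8*I) = (9 - 6)*(-8*(-2)) = 3*16 = 48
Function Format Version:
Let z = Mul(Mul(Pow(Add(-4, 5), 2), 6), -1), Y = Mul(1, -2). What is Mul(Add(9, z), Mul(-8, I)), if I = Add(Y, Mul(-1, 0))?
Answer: 48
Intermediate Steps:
Y = -2
z = -6 (z = Mul(Mul(Pow(1, 2), 6), -1) = Mul(Mul(1, 6), -1) = Mul(6, -1) = -6)
I = -2 (I = Add(-2, Mul(-1, 0)) = Add(-2, 0) = -2)
Mul(Add(9, z), Mul(-8, I)) = Mul(Add(9, -6), Mul(-8, -2)) = Mul(3, 16) = 48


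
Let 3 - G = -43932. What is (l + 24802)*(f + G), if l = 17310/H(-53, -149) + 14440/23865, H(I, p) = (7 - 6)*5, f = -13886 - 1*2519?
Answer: 3713988608800/4773 ≈ 7.7812e+8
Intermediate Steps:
G = 43935 (G = 3 - 1*(-43932) = 3 + 43932 = 43935)
f = -16405 (f = -13886 - 2519 = -16405)
H(I, p) = 5 (H(I, p) = 1*5 = 5)
l = 16527014/4773 (l = 17310/5 + 14440/23865 = 17310*(⅕) + 14440*(1/23865) = 3462 + 2888/4773 = 16527014/4773 ≈ 3462.6)
(l + 24802)*(f + G) = (16527014/4773 + 24802)*(-16405 + 43935) = (134906960/4773)*27530 = 3713988608800/4773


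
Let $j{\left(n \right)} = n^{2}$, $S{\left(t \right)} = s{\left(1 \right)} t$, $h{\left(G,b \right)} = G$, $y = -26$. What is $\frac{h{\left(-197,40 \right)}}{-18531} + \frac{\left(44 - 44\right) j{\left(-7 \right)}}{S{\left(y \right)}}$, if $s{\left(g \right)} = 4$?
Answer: $\frac{197}{18531} \approx 0.010631$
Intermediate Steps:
$S{\left(t \right)} = 4 t$
$\frac{h{\left(-197,40 \right)}}{-18531} + \frac{\left(44 - 44\right) j{\left(-7 \right)}}{S{\left(y \right)}} = - \frac{197}{-18531} + \frac{\left(44 - 44\right) \left(-7\right)^{2}}{4 \left(-26\right)} = \left(-197\right) \left(- \frac{1}{18531}\right) + \frac{0 \cdot 49}{-104} = \frac{197}{18531} + 0 \left(- \frac{1}{104}\right) = \frac{197}{18531} + 0 = \frac{197}{18531}$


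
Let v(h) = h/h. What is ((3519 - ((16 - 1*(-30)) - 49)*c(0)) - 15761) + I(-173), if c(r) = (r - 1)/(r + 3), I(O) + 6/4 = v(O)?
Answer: -24487/2 ≈ -12244.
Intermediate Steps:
v(h) = 1
I(O) = -½ (I(O) = -3/2 + 1 = -½)
c(r) = (-1 + r)/(3 + r)
((3519 - ((16 - 1*(-30)) - 49)*c(0)) - 15761) + I(-173) = ((3519 - ((16 - 1*(-30)) - 49)*(-1 + 0)/(3 + 0)) - 15761) - ½ = ((3519 - ((16 + 30) - 49)*-1/3) - 15761) - ½ = ((3519 - (46 - 49)*(⅓)*(-1)) - 15761) - ½ = ((3519 - (-3)*(-1)/3) - 15761) - ½ = ((3519 - 1*1) - 15761) - ½ = ((3519 - 1) - 15761) - ½ = (3518 - 15761) - ½ = -12243 - ½ = -24487/2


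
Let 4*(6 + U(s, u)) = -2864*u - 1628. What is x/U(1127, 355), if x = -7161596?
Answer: 7161596/254593 ≈ 28.130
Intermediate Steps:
U(s, u) = -413 - 716*u (U(s, u) = -6 + (-2864*u - 1628)/4 = -6 + (-1628 - 2864*u)/4 = -6 + (-407 - 716*u) = -413 - 716*u)
x/U(1127, 355) = -7161596/(-413 - 716*355) = -7161596/(-413 - 254180) = -7161596/(-254593) = -7161596*(-1/254593) = 7161596/254593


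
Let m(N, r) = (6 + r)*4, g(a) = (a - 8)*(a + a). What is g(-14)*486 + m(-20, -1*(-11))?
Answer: 299444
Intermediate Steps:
g(a) = 2*a*(-8 + a) (g(a) = (-8 + a)*(2*a) = 2*a*(-8 + a))
m(N, r) = 24 + 4*r
g(-14)*486 + m(-20, -1*(-11)) = (2*(-14)*(-8 - 14))*486 + (24 + 4*(-1*(-11))) = (2*(-14)*(-22))*486 + (24 + 4*11) = 616*486 + (24 + 44) = 299376 + 68 = 299444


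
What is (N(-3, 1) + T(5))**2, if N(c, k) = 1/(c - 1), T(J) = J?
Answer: 361/16 ≈ 22.563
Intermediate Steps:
N(c, k) = 1/(-1 + c)
(N(-3, 1) + T(5))**2 = (1/(-1 - 3) + 5)**2 = (1/(-4) + 5)**2 = (-1/4 + 5)**2 = (19/4)**2 = 361/16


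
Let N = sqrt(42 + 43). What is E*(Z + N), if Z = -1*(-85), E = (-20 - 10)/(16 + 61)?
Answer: -2550/77 - 30*sqrt(85)/77 ≈ -36.709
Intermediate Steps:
E = -30/77 ≈ -0.38961
Z = 85
N = sqrt(85) ≈ 9.2195
E*(Z + N) = -30*(85 + sqrt(85))/77 = -2550/77 - 30*sqrt(85)/77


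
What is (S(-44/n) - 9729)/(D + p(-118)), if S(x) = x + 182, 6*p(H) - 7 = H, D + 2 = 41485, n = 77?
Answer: -133666/580503 ≈ -0.23026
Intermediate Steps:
D = 41483 (D = -2 + 41485 = 41483)
p(H) = 7/6 + H/6
S(x) = 182 + x
(S(-44/n) - 9729)/(D + p(-118)) = ((182 - 44/77) - 9729)/(41483 + (7/6 + (⅙)*(-118))) = ((182 - 44*1/77) - 9729)/(41483 + (7/6 - 59/3)) = ((182 - 4/7) - 9729)/(41483 - 37/2) = (1270/7 - 9729)/(82929/2) = -66833/7*2/82929 = -133666/580503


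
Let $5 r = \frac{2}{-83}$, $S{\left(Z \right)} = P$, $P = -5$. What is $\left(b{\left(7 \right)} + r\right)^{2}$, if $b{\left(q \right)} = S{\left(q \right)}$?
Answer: $\frac{4313929}{172225} \approx 25.048$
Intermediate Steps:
$S{\left(Z \right)} = -5$
$b{\left(q \right)} = -5$
$r = - \frac{2}{415}$ ($r = \frac{2 \frac{1}{-83}}{5} = \frac{2 \left(- \frac{1}{83}\right)}{5} = \frac{1}{5} \left(- \frac{2}{83}\right) = - \frac{2}{415} \approx -0.0048193$)
$\left(b{\left(7 \right)} + r\right)^{2} = \left(-5 - \frac{2}{415}\right)^{2} = \left(- \frac{2077}{415}\right)^{2} = \frac{4313929}{172225}$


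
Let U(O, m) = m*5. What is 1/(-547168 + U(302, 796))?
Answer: -1/543188 ≈ -1.8410e-6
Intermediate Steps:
U(O, m) = 5*m
1/(-547168 + U(302, 796)) = 1/(-547168 + 5*796) = 1/(-547168 + 3980) = 1/(-543188) = -1/543188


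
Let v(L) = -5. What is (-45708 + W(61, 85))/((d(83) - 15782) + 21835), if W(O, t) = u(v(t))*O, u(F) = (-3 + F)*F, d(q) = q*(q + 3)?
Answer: -43268/13191 ≈ -3.2801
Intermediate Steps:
d(q) = q*(3 + q)
u(F) = F*(-3 + F)
W(O, t) = 40*O (W(O, t) = (-5*(-3 - 5))*O = (-5*(-8))*O = 40*O)
(-45708 + W(61, 85))/((d(83) - 15782) + 21835) = (-45708 + 40*61)/((83*(3 + 83) - 15782) + 21835) = (-45708 + 2440)/((83*86 - 15782) + 21835) = -43268/((7138 - 15782) + 21835) = -43268/(-8644 + 21835) = -43268/13191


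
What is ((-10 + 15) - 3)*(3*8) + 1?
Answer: 49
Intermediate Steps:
((-10 + 15) - 3)*(3*8) + 1 = (5 - 3)*24 + 1 = 2*24 + 1 = 48 + 1 = 49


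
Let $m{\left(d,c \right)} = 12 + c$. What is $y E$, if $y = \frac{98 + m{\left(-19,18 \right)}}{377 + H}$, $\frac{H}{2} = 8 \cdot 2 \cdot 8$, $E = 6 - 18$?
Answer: $- \frac{512}{211} \approx -2.4265$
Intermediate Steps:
$E = -12$
$H = 256$ ($H = 2 \cdot 8 \cdot 2 \cdot 8 = 2 \cdot 16 \cdot 8 = 2 \cdot 128 = 256$)
$y = \frac{128}{633}$ ($y = \frac{98 + \left(12 + 18\right)}{377 + 256} = \frac{98 + 30}{633} = 128 \cdot \frac{1}{633} = \frac{128}{633} \approx 0.20221$)
$y E = \frac{128}{633} \left(-12\right) = - \frac{512}{211}$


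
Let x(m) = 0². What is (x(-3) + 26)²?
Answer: 676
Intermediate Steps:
x(m) = 0
(x(-3) + 26)² = (0 + 26)² = 26² = 676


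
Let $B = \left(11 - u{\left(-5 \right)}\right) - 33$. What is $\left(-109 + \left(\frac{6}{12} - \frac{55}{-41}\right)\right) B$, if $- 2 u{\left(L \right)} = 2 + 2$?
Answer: $\frac{87870}{41} \approx 2143.2$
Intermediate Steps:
$u{\left(L \right)} = -2$ ($u{\left(L \right)} = - \frac{2 + 2}{2} = \left(- \frac{1}{2}\right) 4 = -2$)
$B = -20$ ($B = \left(11 - -2\right) - 33 = \left(11 + 2\right) - 33 = 13 - 33 = -20$)
$\left(-109 + \left(\frac{6}{12} - \frac{55}{-41}\right)\right) B = \left(-109 + \left(\frac{6}{12} - \frac{55}{-41}\right)\right) \left(-20\right) = \left(-109 + \left(6 \cdot \frac{1}{12} - - \frac{55}{41}\right)\right) \left(-20\right) = \left(-109 + \left(\frac{1}{2} + \frac{55}{41}\right)\right) \left(-20\right) = \left(-109 + \frac{151}{82}\right) \left(-20\right) = \left(- \frac{8787}{82}\right) \left(-20\right) = \frac{87870}{41}$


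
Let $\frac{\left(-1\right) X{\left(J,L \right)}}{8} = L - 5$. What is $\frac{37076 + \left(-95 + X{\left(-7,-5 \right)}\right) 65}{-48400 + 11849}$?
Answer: $- \frac{36101}{36551} \approx -0.98769$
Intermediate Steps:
$X{\left(J,L \right)} = 40 - 8 L$ ($X{\left(J,L \right)} = - 8 \left(L - 5\right) = - 8 \left(-5 + L\right) = 40 - 8 L$)
$\frac{37076 + \left(-95 + X{\left(-7,-5 \right)}\right) 65}{-48400 + 11849} = \frac{37076 + \left(-95 + \left(40 - -40\right)\right) 65}{-48400 + 11849} = \frac{37076 + \left(-95 + \left(40 + 40\right)\right) 65}{-36551} = \left(37076 + \left(-95 + 80\right) 65\right) \left(- \frac{1}{36551}\right) = \left(37076 - 975\right) \left(- \frac{1}{36551}\right) = 36101 \left(- \frac{1}{36551}\right) = - \frac{36101}{36551}$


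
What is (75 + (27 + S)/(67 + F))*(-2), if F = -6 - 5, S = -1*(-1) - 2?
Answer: -2113/14 ≈ -150.93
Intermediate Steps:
S = -1 (S = 1 - 2 = -1)
F = -11
(75 + (27 + S)/(67 + F))*(-2) = (75 + (27 - 1)/(67 - 11))*(-2) = (75 + 26/56)*(-2) = (75 + 26*(1/56))*(-2) = (75 + 13/28)*(-2) = (2113/28)*(-2) = -2113/14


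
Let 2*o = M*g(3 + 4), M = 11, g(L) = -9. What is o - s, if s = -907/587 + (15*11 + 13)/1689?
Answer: -95297983/1982886 ≈ -48.060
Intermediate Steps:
o = -99/2 (o = (11*(-9))/2 = (1/2)*(-99) = -99/2 ≈ -49.500)
s = -1427437/991443 (s = -907*1/587 + (165 + 13)*(1/1689) = -907/587 + 178*(1/1689) = -907/587 + 178/1689 = -1427437/991443 ≈ -1.4398)
o - s = -99/2 - 1*(-1427437/991443) = -99/2 + 1427437/991443 = -95297983/1982886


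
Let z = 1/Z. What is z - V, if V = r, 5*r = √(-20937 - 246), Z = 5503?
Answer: 1/5503 - I*√21183/5 ≈ 0.00018172 - 29.109*I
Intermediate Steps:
r = I*√21183/5 (r = √(-20937 - 246)/5 = √(-21183)/5 = (I*√21183)/5 = I*√21183/5 ≈ 29.109*I)
V = I*√21183/5 ≈ 29.109*I
z = 1/5503 ≈ 0.00018172
z - V = 1/5503 - I*√21183/5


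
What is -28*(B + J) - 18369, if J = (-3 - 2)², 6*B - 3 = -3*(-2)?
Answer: -19111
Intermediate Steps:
B = 3/2 (B = ½ + (-3*(-2))/6 = ½ + (⅙)*6 = ½ + 1 = 3/2 ≈ 1.5000)
J = 25 (J = (-5)² = 25)
-28*(B + J) - 18369 = -28*(3/2 + 25) - 18369 = -28*53/2 - 18369 = -742 - 18369 = -19111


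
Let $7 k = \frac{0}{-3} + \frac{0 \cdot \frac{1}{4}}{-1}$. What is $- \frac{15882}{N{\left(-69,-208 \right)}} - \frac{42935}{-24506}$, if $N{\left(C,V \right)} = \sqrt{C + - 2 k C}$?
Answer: $\frac{42935}{24506} + \frac{5294 i \sqrt{69}}{23} \approx 1.752 + 1912.0 i$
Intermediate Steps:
$k = 0$ ($k = \frac{\frac{0}{-3} + \frac{0 \cdot \frac{1}{4}}{-1}}{7} = \frac{0 \left(- \frac{1}{3}\right) + 0 \cdot \frac{1}{4} \left(-1\right)}{7} = \frac{0 + 0 \left(-1\right)}{7} = \frac{0 + 0}{7} = \frac{1}{7} \cdot 0 = 0$)
$N{\left(C,V \right)} = \sqrt{C}$ ($N{\left(C,V \right)} = \sqrt{C + \left(-2\right) 0 C} = \sqrt{C + 0 C} = \sqrt{C + 0} = \sqrt{C}$)
$- \frac{15882}{N{\left(-69,-208 \right)}} - \frac{42935}{-24506} = - \frac{15882}{\sqrt{-69}} - \frac{42935}{-24506} = - \frac{15882}{i \sqrt{69}} - - \frac{42935}{24506} = - 15882 \left(- \frac{i \sqrt{69}}{69}\right) + \frac{42935}{24506} = \frac{5294 i \sqrt{69}}{23} + \frac{42935}{24506} = \frac{42935}{24506} + \frac{5294 i \sqrt{69}}{23}$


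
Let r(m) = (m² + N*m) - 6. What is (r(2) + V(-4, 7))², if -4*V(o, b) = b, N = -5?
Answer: 3025/16 ≈ 189.06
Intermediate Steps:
V(o, b) = -b/4
r(m) = -6 + m² - 5*m (r(m) = (m² - 5*m) - 6 = -6 + m² - 5*m)
(r(2) + V(-4, 7))² = ((-6 + 2² - 5*2) - ¼*7)² = ((-6 + 4 - 10) - 7/4)² = (-12 - 7/4)² = (-55/4)² = 3025/16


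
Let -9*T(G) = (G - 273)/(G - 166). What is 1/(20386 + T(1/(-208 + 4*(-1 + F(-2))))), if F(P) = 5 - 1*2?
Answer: 298809/6091465673 ≈ 4.9054e-5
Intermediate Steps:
F(P) = 3 (F(P) = 5 - 2 = 3)
T(G) = -(-273 + G)/(9*(-166 + G)) (T(G) = -(G - 273)/(9*(G - 166)) = -(-273 + G)/(9*(-166 + G)))
1/(20386 + T(1/(-208 + 4*(-1 + F(-2))))) = 1/(20386 + (273 - 1/(-208 + 4*(-1 + 3)))/(9*(-166 + 1/(-208 + 4*(-1 + 3))))) = 1/(20386 + (273 - 1/(-208 + 4*2))/(9*(-166 + 1/(-208 + 4*2)))) = 1/(20386 + (273 - 1/(-208 + 8))/(9*(-166 + 1/(-208 + 8)))) = 1/(20386 + (273 - 1/(-200))/(9*(-166 + 1/(-200)))) = 1/(20386 + (273 - 1*(-1/200))/(9*(-166 - 1/200))) = 1/(20386 + (273 + 1/200)/(9*(-33201/200))) = 1/(20386 + (⅑)*(-200/33201)*(54601/200)) = 1/(20386 - 54601/298809) = 1/(6091465673/298809) = 298809/6091465673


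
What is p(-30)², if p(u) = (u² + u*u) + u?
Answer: 3132900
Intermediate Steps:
p(u) = u + 2*u² (p(u) = (u² + u²) + u = 2*u² + u = u + 2*u²)
p(-30)² = (-30*(1 + 2*(-30)))² = (-30*(1 - 60))² = (-30*(-59))² = 1770² = 3132900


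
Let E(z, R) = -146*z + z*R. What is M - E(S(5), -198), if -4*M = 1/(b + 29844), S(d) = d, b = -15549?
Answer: 98349599/57180 ≈ 1720.0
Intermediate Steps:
E(z, R) = -146*z + R*z
M = -1/57180 (M = -1/(4*(-15549 + 29844)) = -1/4/14295 = -1/4*1/14295 = -1/57180 ≈ -1.7489e-5)
M - E(S(5), -198) = -1/57180 - 5*(-146 - 198) = -1/57180 - 5*(-344) = -1/57180 - 1*(-1720) = -1/57180 + 1720 = 98349599/57180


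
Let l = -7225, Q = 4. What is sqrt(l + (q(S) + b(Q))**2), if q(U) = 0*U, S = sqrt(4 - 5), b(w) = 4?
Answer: 9*I*sqrt(89) ≈ 84.906*I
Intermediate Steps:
S = I (S = sqrt(-1) = I ≈ 1.0*I)
q(U) = 0
sqrt(l + (q(S) + b(Q))**2) = sqrt(-7225 + (0 + 4)**2) = sqrt(-7225 + 4**2) = sqrt(-7225 + 16) = sqrt(-7209) = 9*I*sqrt(89)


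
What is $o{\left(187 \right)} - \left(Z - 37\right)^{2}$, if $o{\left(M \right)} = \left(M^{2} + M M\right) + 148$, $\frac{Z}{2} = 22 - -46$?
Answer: $60285$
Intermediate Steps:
$Z = 136$ ($Z = 2 \left(22 - -46\right) = 2 \left(22 + 46\right) = 2 \cdot 68 = 136$)
$o{\left(M \right)} = 148 + 2 M^{2}$ ($o{\left(M \right)} = \left(M^{2} + M^{2}\right) + 148 = 2 M^{2} + 148 = 148 + 2 M^{2}$)
$o{\left(187 \right)} - \left(Z - 37\right)^{2} = \left(148 + 2 \cdot 187^{2}\right) - \left(136 - 37\right)^{2} = \left(148 + 2 \cdot 34969\right) - 99^{2} = \left(148 + 69938\right) - 9801 = 70086 - 9801 = 60285$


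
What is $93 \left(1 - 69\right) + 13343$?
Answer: $7019$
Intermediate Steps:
$93 \left(1 - 69\right) + 13343 = 93 \left(-68\right) + 13343 = -6324 + 13343 = 7019$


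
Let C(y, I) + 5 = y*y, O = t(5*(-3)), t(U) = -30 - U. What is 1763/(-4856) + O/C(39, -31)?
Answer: -686387/1840424 ≈ -0.37295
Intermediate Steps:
O = -15 (O = -30 - 5*(-3) = -30 - 1*(-15) = -30 + 15 = -15)
C(y, I) = -5 + y**2 (C(y, I) = -5 + y*y = -5 + y**2)
1763/(-4856) + O/C(39, -31) = 1763/(-4856) - 15/(-5 + 39**2) = 1763*(-1/4856) - 15/(-5 + 1521) = -1763/4856 - 15/1516 = -686387/1840424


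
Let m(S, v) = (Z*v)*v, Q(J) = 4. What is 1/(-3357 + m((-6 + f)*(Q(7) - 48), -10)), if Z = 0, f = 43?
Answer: -1/3357 ≈ -0.00029788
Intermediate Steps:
m(S, v) = 0 (m(S, v) = (0*v)*v = 0*v = 0)
1/(-3357 + m((-6 + f)*(Q(7) - 48), -10)) = 1/(-3357 + 0) = 1/(-3357) = -1/3357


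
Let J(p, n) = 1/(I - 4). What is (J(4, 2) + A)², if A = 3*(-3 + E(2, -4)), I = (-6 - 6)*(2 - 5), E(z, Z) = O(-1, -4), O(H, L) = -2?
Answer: 229441/1024 ≈ 224.06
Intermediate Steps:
E(z, Z) = -2
I = 36 (I = -12*(-3) = 36)
J(p, n) = 1/32 (J(p, n) = 1/(36 - 4) = 1/32)
A = -15 (A = 3*(-3 - 2) = 3*(-5) = -15)
(J(4, 2) + A)² = (1/32 - 15)² = (-479/32)² = 229441/1024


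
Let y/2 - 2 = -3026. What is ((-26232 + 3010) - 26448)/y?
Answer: 24835/3024 ≈ 8.2126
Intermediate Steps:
y = -6048 (y = 4 + 2*(-3026) = 4 - 6052 = -6048)
((-26232 + 3010) - 26448)/y = ((-26232 + 3010) - 26448)/(-6048) = (-23222 - 26448)*(-1/6048) = -49670*(-1/6048) = 24835/3024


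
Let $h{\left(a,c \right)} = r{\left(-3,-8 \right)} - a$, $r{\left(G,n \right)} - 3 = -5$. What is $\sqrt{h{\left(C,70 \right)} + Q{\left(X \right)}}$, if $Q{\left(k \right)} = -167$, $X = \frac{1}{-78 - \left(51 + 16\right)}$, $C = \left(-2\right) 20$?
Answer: $i \sqrt{129} \approx 11.358 i$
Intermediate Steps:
$r{\left(G,n \right)} = -2$ ($r{\left(G,n \right)} = 3 - 5 = -2$)
$C = -40$
$X = - \frac{1}{145}$ ($X = \frac{1}{-78 - 67} = \frac{1}{-145} = - \frac{1}{145} \approx -0.0068966$)
$h{\left(a,c \right)} = -2 - a$
$\sqrt{h{\left(C,70 \right)} + Q{\left(X \right)}} = \sqrt{\left(-2 - -40\right) - 167} = \sqrt{\left(-2 + 40\right) - 167} = \sqrt{38 - 167} = \sqrt{-129} = i \sqrt{129}$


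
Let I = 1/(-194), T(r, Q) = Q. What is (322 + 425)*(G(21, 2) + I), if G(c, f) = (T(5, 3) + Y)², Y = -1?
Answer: 578925/194 ≈ 2984.1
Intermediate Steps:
I = -1/194 ≈ -0.0051546
G(c, f) = 4 (G(c, f) = (3 - 1)² = 2² = 4)
(322 + 425)*(G(21, 2) + I) = (322 + 425)*(4 - 1/194) = 747*(775/194) = 578925/194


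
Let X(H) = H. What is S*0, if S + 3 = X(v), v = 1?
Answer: 0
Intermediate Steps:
S = -2 (S = -3 + 1 = -2)
S*0 = -2*0 = 0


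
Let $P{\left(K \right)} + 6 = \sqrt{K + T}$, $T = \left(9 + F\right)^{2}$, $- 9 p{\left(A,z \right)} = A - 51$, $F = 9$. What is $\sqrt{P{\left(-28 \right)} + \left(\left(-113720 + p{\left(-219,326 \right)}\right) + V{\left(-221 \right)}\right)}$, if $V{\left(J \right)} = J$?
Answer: $\sqrt{-113917 + 2 \sqrt{74}} \approx 337.49 i$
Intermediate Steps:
$p{\left(A,z \right)} = \frac{17}{3} - \frac{A}{9}$ ($p{\left(A,z \right)} = - \frac{A - 51}{9} = - \frac{-51 + A}{9} = \frac{17}{3} - \frac{A}{9}$)
$T = 324$ ($T = \left(9 + 9\right)^{2} = 18^{2} = 324$)
$P{\left(K \right)} = -6 + \sqrt{324 + K}$ ($P{\left(K \right)} = -6 + \sqrt{K + 324} = -6 + \sqrt{324 + K}$)
$\sqrt{P{\left(-28 \right)} + \left(\left(-113720 + p{\left(-219,326 \right)}\right) + V{\left(-221 \right)}\right)} = \sqrt{\left(-6 + \sqrt{324 - 28}\right) + \left(\left(-113720 + \left(\frac{17}{3} - - \frac{73}{3}\right)\right) - 221\right)} = \sqrt{\left(-6 + \sqrt{296}\right) + \left(\left(-113720 + \left(\frac{17}{3} + \frac{73}{3}\right)\right) - 221\right)} = \sqrt{\left(-6 + 2 \sqrt{74}\right) + \left(\left(-113720 + 30\right) - 221\right)} = \sqrt{\left(-6 + 2 \sqrt{74}\right) - 113911} = \sqrt{-113917 + 2 \sqrt{74}}$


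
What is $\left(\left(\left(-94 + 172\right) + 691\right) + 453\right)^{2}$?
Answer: $1493284$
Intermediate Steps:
$\left(\left(\left(-94 + 172\right) + 691\right) + 453\right)^{2} = \left(\left(78 + 691\right) + 453\right)^{2} = \left(769 + 453\right)^{2} = 1222^{2} = 1493284$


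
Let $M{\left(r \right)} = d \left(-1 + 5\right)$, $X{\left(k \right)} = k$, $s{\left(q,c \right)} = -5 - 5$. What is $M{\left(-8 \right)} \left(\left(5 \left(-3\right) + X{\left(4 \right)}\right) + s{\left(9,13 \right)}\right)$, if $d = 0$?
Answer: $0$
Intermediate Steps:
$s{\left(q,c \right)} = -10$ ($s{\left(q,c \right)} = -5 - 5 = -10$)
$M{\left(r \right)} = 0$ ($M{\left(r \right)} = 0 \left(-1 + 5\right) = 0 \cdot 4 = 0$)
$M{\left(-8 \right)} \left(\left(5 \left(-3\right) + X{\left(4 \right)}\right) + s{\left(9,13 \right)}\right) = 0 \left(\left(5 \left(-3\right) + 4\right) - 10\right) = 0 \left(\left(-15 + 4\right) - 10\right) = 0 \left(-11 - 10\right) = 0 \left(-21\right) = 0$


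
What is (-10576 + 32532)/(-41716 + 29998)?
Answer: -10978/5859 ≈ -1.8737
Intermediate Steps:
(-10576 + 32532)/(-41716 + 29998) = 21956/(-11718) = 21956*(-1/11718) = -10978/5859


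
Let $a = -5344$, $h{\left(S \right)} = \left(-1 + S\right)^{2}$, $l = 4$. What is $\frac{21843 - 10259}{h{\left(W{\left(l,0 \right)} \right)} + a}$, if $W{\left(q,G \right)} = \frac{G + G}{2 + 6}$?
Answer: $- \frac{11584}{5343} \approx -2.1681$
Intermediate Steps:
$W{\left(q,G \right)} = \frac{G}{4}$ ($W{\left(q,G \right)} = \frac{2 G}{8} = 2 G \frac{1}{8} = \frac{G}{4}$)
$\frac{21843 - 10259}{h{\left(W{\left(l,0 \right)} \right)} + a} = \frac{21843 - 10259}{\left(-1 + \frac{1}{4} \cdot 0\right)^{2} - 5344} = \frac{11584}{\left(-1 + 0\right)^{2} - 5344} = \frac{11584}{\left(-1\right)^{2} - 5344} = \frac{11584}{1 - 5344} = \frac{11584}{-5343} = 11584 \left(- \frac{1}{5343}\right) = - \frac{11584}{5343}$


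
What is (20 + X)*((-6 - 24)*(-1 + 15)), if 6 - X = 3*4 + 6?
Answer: -3360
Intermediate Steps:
X = -12 (X = 6 - (3*4 + 6) = 6 - (12 + 6) = 6 - 1*18 = 6 - 18 = -12)
(20 + X)*((-6 - 24)*(-1 + 15)) = (20 - 12)*((-6 - 24)*(-1 + 15)) = 8*(-30*14) = 8*(-420) = -3360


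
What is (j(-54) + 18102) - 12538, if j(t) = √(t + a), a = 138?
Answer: 5564 + 2*√21 ≈ 5573.2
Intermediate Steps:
j(t) = √(138 + t) (j(t) = √(t + 138) = √(138 + t))
(j(-54) + 18102) - 12538 = (√(138 - 54) + 18102) - 12538 = (√84 + 18102) - 12538 = (2*√21 + 18102) - 12538 = (18102 + 2*√21) - 12538 = 5564 + 2*√21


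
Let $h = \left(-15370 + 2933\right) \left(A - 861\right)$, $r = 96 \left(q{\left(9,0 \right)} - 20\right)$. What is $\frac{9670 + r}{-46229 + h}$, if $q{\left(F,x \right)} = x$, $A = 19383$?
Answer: $- \frac{7750}{230404343} \approx -3.3637 \cdot 10^{-5}$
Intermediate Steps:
$r = -1920$ ($r = 96 \left(0 - 20\right) = 96 \left(-20\right) = -1920$)
$h = -230358114$ ($h = \left(-15370 + 2933\right) \left(19383 - 861\right) = \left(-12437\right) 18522 = -230358114$)
$\frac{9670 + r}{-46229 + h} = \frac{9670 - 1920}{-46229 - 230358114} = \frac{7750}{-230404343} = 7750 \left(- \frac{1}{230404343}\right) = - \frac{7750}{230404343}$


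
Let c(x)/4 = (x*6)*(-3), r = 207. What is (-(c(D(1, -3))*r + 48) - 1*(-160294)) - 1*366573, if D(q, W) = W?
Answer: -251039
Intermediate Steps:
c(x) = -72*x (c(x) = 4*((x*6)*(-3)) = 4*((6*x)*(-3)) = 4*(-18*x) = -72*x)
(-(c(D(1, -3))*r + 48) - 1*(-160294)) - 1*366573 = (-(-72*(-3)*207 + 48) - 1*(-160294)) - 1*366573 = (-(216*207 + 48) + 160294) - 366573 = (-(44712 + 48) + 160294) - 366573 = (-1*44760 + 160294) - 366573 = (-44760 + 160294) - 366573 = 115534 - 366573 = -251039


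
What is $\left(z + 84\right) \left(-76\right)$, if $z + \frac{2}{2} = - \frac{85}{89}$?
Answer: $- \frac{554952}{89} \approx -6235.4$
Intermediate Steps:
$z = - \frac{174}{89}$ ($z = -1 - \frac{85}{89} = - \frac{174}{89} \approx -1.9551$)
$\left(z + 84\right) \left(-76\right) = \left(- \frac{174}{89} + 84\right) \left(-76\right) = \frac{7302}{89} \left(-76\right) = - \frac{554952}{89}$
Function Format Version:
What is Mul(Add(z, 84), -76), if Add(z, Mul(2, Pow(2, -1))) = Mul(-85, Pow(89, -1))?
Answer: Rational(-554952, 89) ≈ -6235.4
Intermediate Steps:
z = Rational(-174, 89) (z = Add(-1, Mul(-85, Pow(89, -1))) = Add(-1, Mul(-85, Rational(1, 89))) = Add(-1, Rational(-85, 89)) = Rational(-174, 89) ≈ -1.9551)
Mul(Add(z, 84), -76) = Mul(Add(Rational(-174, 89), 84), -76) = Mul(Rational(7302, 89), -76) = Rational(-554952, 89)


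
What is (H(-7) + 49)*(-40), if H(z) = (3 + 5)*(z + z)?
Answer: 2520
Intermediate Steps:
H(z) = 16*z (H(z) = 8*(2*z) = 16*z)
(H(-7) + 49)*(-40) = (16*(-7) + 49)*(-40) = (-112 + 49)*(-40) = -63*(-40) = 2520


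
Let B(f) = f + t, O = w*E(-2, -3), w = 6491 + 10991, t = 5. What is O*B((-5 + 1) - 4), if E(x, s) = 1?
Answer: -52446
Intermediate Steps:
w = 17482
O = 17482 (O = 17482*1 = 17482)
B(f) = 5 + f (B(f) = f + 5 = 5 + f)
O*B((-5 + 1) - 4) = 17482*(5 + ((-5 + 1) - 4)) = 17482*(5 + (-4 - 4)) = 17482*(5 - 8) = 17482*(-3) = -52446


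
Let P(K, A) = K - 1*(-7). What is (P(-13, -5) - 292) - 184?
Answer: -482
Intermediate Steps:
P(K, A) = 7 + K (P(K, A) = K + 7 = 7 + K)
(P(-13, -5) - 292) - 184 = ((7 - 13) - 292) - 184 = (-6 - 292) - 184 = -298 - 184 = -482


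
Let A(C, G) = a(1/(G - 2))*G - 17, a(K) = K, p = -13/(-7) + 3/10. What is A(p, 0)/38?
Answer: -17/38 ≈ -0.44737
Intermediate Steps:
p = 151/70 (p = -13*(-1/7) + 3*(1/10) = 13/7 + 3/10 = 151/70 ≈ 2.1571)
A(C, G) = -17 + G/(-2 + G) (A(C, G) = G/(G - 2) - 17 = G/(-2 + G) - 17 = -17 + G/(-2 + G))
A(p, 0)/38 = (2*(17 - 8*0)/(-2 + 0))/38 = (2*(17 + 0)/(-2))*(1/38) = (2*(-1/2)*17)*(1/38) = -17*1/38 = -17/38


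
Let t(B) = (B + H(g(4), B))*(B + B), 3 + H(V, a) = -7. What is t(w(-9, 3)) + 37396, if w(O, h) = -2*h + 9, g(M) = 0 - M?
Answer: 37354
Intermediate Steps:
g(M) = -M
H(V, a) = -10 (H(V, a) = -3 - 7 = -10)
w(O, h) = 9 - 2*h
t(B) = 2*B*(-10 + B) (t(B) = (B - 10)*(B + B) = (-10 + B)*(2*B) = 2*B*(-10 + B))
t(w(-9, 3)) + 37396 = 2*(9 - 2*3)*(-10 + (9 - 2*3)) + 37396 = 2*(9 - 6)*(-10 + (9 - 6)) + 37396 = 2*3*(-10 + 3) + 37396 = 2*3*(-7) + 37396 = -42 + 37396 = 37354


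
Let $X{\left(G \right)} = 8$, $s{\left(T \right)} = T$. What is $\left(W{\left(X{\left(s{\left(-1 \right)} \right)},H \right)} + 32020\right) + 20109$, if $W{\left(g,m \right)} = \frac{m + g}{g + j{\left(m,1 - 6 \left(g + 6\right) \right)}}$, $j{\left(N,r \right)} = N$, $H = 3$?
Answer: $52130$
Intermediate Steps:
$W{\left(g,m \right)} = 1$ ($W{\left(g,m \right)} = \frac{m + g}{g + m} = \frac{g + m}{g + m} = 1$)
$\left(W{\left(X{\left(s{\left(-1 \right)} \right)},H \right)} + 32020\right) + 20109 = \left(1 + 32020\right) + 20109 = 32021 + 20109 = 52130$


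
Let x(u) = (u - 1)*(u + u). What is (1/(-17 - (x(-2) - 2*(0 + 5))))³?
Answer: -1/6859 ≈ -0.00014579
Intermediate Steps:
x(u) = 2*u*(-1 + u) (x(u) = (-1 + u)*(2*u) = 2*u*(-1 + u))
(1/(-17 - (x(-2) - 2*(0 + 5))))³ = (1/(-17 - (2*(-2)*(-1 - 2) - 2*(0 + 5))))³ = (1/(-17 - (2*(-2)*(-3) - 2*5)))³ = (1/(-17 - (12 - 10)))³ = (1/(-17 - 1*2))³ = (1/(-17 - 2))³ = (1/(-19))³ = (-1/19)³ = -1/6859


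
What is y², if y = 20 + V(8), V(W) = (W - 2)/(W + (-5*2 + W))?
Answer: 441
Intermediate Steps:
V(W) = (-2 + W)/(-10 + 2*W) (V(W) = (-2 + W)/(W + (-10 + W)) = (-2 + W)/(-10 + 2*W))
y = 21 (y = 20 + (-2 + 8)/(2*(-5 + 8)) = 20 + (½)*6/3 = 20 + (½)*(⅓)*6 = 20 + 1 = 21)
y² = 21² = 441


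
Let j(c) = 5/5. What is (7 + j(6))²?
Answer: 64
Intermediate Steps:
j(c) = 1 (j(c) = 5*(⅕) = 1)
(7 + j(6))² = (7 + 1)² = 8² = 64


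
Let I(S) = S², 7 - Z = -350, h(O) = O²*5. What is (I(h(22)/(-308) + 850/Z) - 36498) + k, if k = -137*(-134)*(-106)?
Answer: -874245461/441 ≈ -1.9824e+6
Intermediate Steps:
h(O) = 5*O²
Z = 357 (Z = 7 - 1*(-350) = 7 + 350 = 357)
k = -1945948 (k = 18358*(-106) = -1945948)
(I(h(22)/(-308) + 850/Z) - 36498) + k = (((5*22²)/(-308) + 850/357)² - 36498) - 1945948 = (((5*484)*(-1/308) + 850*(1/357))² - 36498) - 1945948 = ((2420*(-1/308) + 50/21)² - 36498) - 1945948 = ((-55/7 + 50/21)² - 36498) - 1945948 = ((-115/21)² - 36498) - 1945948 = (13225/441 - 36498) - 1945948 = -16082393/441 - 1945948 = -874245461/441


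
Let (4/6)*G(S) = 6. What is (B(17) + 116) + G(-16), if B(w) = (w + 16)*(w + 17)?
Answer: 1247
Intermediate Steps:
G(S) = 9 (G(S) = (3/2)*6 = 9)
B(w) = (16 + w)*(17 + w)
(B(17) + 116) + G(-16) = ((272 + 17**2 + 33*17) + 116) + 9 = ((272 + 289 + 561) + 116) + 9 = (1122 + 116) + 9 = 1238 + 9 = 1247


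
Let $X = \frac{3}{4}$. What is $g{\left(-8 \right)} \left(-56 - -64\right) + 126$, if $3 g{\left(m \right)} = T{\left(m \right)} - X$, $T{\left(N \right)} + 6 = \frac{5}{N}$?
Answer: $\frac{319}{3} \approx 106.33$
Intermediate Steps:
$T{\left(N \right)} = -6 + \frac{5}{N}$
$X = \frac{3}{4}$ ($X = 3 \cdot \frac{1}{4} = \frac{3}{4} \approx 0.75$)
$g{\left(m \right)} = - \frac{9}{4} + \frac{5}{3 m}$ ($g{\left(m \right)} = \frac{\left(-6 + \frac{5}{m}\right) - \frac{3}{4}}{3} = \frac{- \frac{27}{4} + \frac{5}{m}}{3} = - \frac{9}{4} + \frac{5}{3 m}$)
$g{\left(-8 \right)} \left(-56 - -64\right) + 126 = \frac{20 - -216}{12 \left(-8\right)} \left(-56 - -64\right) + 126 = \frac{1}{12} \left(- \frac{1}{8}\right) \left(20 + 216\right) \left(-56 + 64\right) + 126 = \frac{1}{12} \left(- \frac{1}{8}\right) 236 \cdot 8 + 126 = \left(- \frac{59}{24}\right) 8 + 126 = - \frac{59}{3} + 126 = \frac{319}{3}$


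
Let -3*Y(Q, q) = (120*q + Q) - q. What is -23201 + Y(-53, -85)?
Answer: -59435/3 ≈ -19812.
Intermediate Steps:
Y(Q, q) = -119*q/3 - Q/3 (Y(Q, q) = -((120*q + Q) - q)/3 = -((Q + 120*q) - q)/3 = -(Q + 119*q)/3 = -119*q/3 - Q/3)
-23201 + Y(-53, -85) = -23201 + (-119/3*(-85) - 1/3*(-53)) = -23201 + (10115/3 + 53/3) = -23201 + 10168/3 = -59435/3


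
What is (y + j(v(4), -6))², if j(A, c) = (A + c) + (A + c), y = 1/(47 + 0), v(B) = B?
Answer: 34969/2209 ≈ 15.830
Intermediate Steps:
y = 1/47 ≈ 0.021277
j(A, c) = 2*A + 2*c
(y + j(v(4), -6))² = (1/47 + (2*4 + 2*(-6)))² = (1/47 + (8 - 12))² = (1/47 - 4)² = (-187/47)² = 34969/2209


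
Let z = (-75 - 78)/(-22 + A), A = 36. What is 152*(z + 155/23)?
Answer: -102524/161 ≈ -636.79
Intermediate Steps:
z = -153/14 (z = (-75 - 78)/(-22 + 36) = -153/14 ≈ -10.929)
152*(z + 155/23) = 152*(-153/14 + 155/23) = 152*(-1349/322) = -102524/161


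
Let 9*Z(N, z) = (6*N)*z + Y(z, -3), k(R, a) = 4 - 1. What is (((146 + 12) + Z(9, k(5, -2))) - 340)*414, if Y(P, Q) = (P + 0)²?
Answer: -67482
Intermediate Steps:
Y(P, Q) = P²
k(R, a) = 3
Z(N, z) = z²/9 + 2*N*z/3 (Z(N, z) = ((6*N)*z + z²)/9 = (6*N*z + z²)/9 = (z² + 6*N*z)/9 = z²/9 + 2*N*z/3)
(((146 + 12) + Z(9, k(5, -2))) - 340)*414 = (((146 + 12) + (⅑)*3*(3 + 6*9)) - 340)*414 = ((158 + (⅑)*3*(3 + 54)) - 340)*414 = ((158 + (⅑)*3*57) - 340)*414 = ((158 + 19) - 340)*414 = (177 - 340)*414 = -163*414 = -67482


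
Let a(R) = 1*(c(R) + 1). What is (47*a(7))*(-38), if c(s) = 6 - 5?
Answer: -3572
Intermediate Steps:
c(s) = 1
a(R) = 2 (a(R) = 1*(1 + 1) = 1*2 = 2)
(47*a(7))*(-38) = (47*2)*(-38) = 94*(-38) = -3572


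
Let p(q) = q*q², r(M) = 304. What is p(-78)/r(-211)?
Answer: -59319/38 ≈ -1561.0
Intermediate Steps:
p(q) = q³
p(-78)/r(-211) = (-78)³/304 = -474552*1/304 = -59319/38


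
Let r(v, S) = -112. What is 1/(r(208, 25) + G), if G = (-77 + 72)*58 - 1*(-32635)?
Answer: 1/32233 ≈ 3.1024e-5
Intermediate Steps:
G = 32345 (G = -5*58 + 32635 = -290 + 32635 = 32345)
1/(r(208, 25) + G) = 1/(-112 + 32345) = 1/32233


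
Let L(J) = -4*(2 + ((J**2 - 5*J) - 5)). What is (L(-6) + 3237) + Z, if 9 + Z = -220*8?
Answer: 1216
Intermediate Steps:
Z = -1769 (Z = -9 - 220*8 = -9 - 1760 = -1769)
L(J) = 12 - 4*J**2 + 20*J (L(J) = -4*(2 + (-5 + J**2 - 5*J)) = -4*(-3 + J**2 - 5*J) = 12 - 4*J**2 + 20*J)
(L(-6) + 3237) + Z = ((12 - 4*(-6)**2 + 20*(-6)) + 3237) - 1769 = ((12 - 4*36 - 120) + 3237) - 1769 = ((12 - 144 - 120) + 3237) - 1769 = (-252 + 3237) - 1769 = 2985 - 1769 = 1216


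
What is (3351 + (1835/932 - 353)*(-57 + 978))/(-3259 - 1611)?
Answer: 298192149/4538840 ≈ 65.698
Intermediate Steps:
(3351 + (1835/932 - 353)*(-57 + 978))/(-3259 - 1611) = (3351 + (1835*(1/932) - 353)*921)/(-4870) = (3351 + (1835/932 - 353)*921)*(-1/4870) = (3351 - 327161/932*921)*(-1/4870) = (3351 - 301315281/932)*(-1/4870) = -298192149/932*(-1/4870) = 298192149/4538840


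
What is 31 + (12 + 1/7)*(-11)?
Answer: -718/7 ≈ -102.57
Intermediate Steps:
31 + (12 + 1/7)*(-11) = 31 + (12 + ⅐)*(-11) = 31 + (85/7)*(-11) = 31 - 935/7 = -718/7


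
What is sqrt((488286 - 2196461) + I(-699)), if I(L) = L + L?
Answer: I*sqrt(1709573) ≈ 1307.5*I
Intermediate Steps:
I(L) = 2*L
sqrt((488286 - 2196461) + I(-699)) = sqrt((488286 - 2196461) + 2*(-699)) = sqrt(-1708175 - 1398) = sqrt(-1709573) = I*sqrt(1709573)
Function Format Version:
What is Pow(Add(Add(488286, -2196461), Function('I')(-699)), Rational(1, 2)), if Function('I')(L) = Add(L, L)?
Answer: Mul(I, Pow(1709573, Rational(1, 2))) ≈ Mul(1307.5, I)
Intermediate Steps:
Function('I')(L) = Mul(2, L)
Pow(Add(Add(488286, -2196461), Function('I')(-699)), Rational(1, 2)) = Pow(Add(Add(488286, -2196461), Mul(2, -699)), Rational(1, 2)) = Pow(Add(-1708175, -1398), Rational(1, 2)) = Pow(-1709573, Rational(1, 2)) = Mul(I, Pow(1709573, Rational(1, 2)))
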